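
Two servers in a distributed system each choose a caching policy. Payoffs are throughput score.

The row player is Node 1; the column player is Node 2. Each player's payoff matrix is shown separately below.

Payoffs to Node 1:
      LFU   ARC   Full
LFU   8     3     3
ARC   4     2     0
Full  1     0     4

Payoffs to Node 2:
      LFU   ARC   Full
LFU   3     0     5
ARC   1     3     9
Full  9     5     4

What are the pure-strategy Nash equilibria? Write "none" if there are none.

This game has no pure Nash equilibrium.

(LFU, LFU): Node 2 can switch to Full (3 → 5). Not NE.
(LFU, ARC): Node 2 can switch to LFU (0 → 3). Not NE.
(LFU, Full): Node 1 can switch to Full (3 → 4). Not NE.
(ARC, LFU): Node 1 can switch to LFU (4 → 8). Not NE.
(ARC, ARC): Node 1 can switch to LFU (2 → 3). Not NE.
(ARC, Full): Node 1 can switch to LFU (0 → 3). Not NE.
(The remaining 3 profiles each have a profitable deviation by the same check.)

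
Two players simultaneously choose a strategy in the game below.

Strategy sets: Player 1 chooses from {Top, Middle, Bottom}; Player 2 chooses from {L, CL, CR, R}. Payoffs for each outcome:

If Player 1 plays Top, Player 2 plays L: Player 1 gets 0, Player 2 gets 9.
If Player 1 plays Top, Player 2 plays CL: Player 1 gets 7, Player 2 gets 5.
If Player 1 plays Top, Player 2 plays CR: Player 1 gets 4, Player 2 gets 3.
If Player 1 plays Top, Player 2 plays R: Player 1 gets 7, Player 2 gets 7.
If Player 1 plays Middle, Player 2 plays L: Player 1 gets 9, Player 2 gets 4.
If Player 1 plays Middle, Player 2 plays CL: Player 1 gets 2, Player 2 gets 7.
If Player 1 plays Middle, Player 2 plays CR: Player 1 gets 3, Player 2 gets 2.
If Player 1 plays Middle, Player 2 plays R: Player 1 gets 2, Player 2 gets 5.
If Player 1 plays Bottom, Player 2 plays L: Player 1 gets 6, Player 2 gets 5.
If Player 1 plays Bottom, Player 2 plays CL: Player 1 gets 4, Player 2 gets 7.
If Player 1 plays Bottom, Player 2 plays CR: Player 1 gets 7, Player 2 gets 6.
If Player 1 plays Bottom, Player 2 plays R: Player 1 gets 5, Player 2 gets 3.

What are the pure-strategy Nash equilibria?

This game has no pure Nash equilibrium.

(Top, L): Player 1 can switch to Middle (0 → 9). Not NE.
(Top, CL): Player 2 can switch to L (5 → 9). Not NE.
(Top, CR): Player 1 can switch to Bottom (4 → 7). Not NE.
(Top, R): Player 2 can switch to L (7 → 9). Not NE.
(Middle, L): Player 2 can switch to CL (4 → 7). Not NE.
(Middle, CL): Player 1 can switch to Top (2 → 7). Not NE.
(The remaining 6 profiles each have a profitable deviation by the same check.)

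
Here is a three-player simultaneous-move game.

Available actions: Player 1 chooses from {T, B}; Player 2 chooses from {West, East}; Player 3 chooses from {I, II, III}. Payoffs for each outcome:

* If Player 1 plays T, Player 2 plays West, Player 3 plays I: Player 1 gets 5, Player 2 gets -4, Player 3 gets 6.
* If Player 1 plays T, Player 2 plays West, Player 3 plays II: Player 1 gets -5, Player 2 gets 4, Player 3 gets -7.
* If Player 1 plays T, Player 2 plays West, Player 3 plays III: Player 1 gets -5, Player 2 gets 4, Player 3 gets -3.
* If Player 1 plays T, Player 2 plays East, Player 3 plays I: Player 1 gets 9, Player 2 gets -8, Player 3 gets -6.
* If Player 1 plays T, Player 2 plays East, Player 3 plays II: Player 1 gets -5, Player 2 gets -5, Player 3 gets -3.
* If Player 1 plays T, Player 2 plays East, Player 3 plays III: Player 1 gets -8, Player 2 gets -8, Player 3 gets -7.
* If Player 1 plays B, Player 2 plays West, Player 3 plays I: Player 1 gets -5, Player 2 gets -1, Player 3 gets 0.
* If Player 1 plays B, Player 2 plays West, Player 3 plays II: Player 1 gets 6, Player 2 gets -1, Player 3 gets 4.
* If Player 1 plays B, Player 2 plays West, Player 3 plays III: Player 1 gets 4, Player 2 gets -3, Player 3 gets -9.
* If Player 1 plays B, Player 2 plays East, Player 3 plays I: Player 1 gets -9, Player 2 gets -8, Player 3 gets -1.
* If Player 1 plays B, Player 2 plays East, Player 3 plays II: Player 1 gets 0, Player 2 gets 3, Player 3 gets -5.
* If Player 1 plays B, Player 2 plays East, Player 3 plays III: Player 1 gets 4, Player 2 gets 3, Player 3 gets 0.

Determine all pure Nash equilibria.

Player 1 against (West, I): payoffs 5, -5 → best response T.
Player 1 against (West, II): payoffs -5, 6 → best response B.
Player 1 against (West, III): payoffs -5, 4 → best response B.
Player 1 against (East, I): payoffs 9, -9 → best response T.
Player 1 against (East, II): payoffs -5, 0 → best response B.
Player 1 against (East, III): payoffs -8, 4 → best response B.
Player 2 against (T, I): payoffs -4, -8 → best response West.
Player 2 against (T, II): payoffs 4, -5 → best response West.
Player 2 against (T, III): payoffs 4, -8 → best response West.
Player 2 against (B, I): payoffs -1, -8 → best response West.
Player 2 against (B, II): payoffs -1, 3 → best response East.
Player 2 against (B, III): payoffs -3, 3 → best response East.
Player 3 against (T, West): payoffs 6, -7, -3 → best response I.
Player 3 against (T, East): payoffs -6, -3, -7 → best response II.
Player 3 against (B, West): payoffs 0, 4, -9 → best response II.
Player 3 against (B, East): payoffs -1, -5, 0 → best response III.
Mutual best responses: (T, West, I); (B, East, III).

The pure Nash equilibria are (T, West, I); (B, East, III).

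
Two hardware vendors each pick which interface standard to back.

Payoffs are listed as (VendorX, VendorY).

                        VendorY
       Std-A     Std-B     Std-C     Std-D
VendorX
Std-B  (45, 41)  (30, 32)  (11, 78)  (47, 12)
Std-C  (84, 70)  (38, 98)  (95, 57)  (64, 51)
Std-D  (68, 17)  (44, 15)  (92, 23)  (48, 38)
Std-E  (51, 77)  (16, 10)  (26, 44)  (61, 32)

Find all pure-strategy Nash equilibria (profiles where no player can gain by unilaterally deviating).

There is no pure-strategy Nash equilibrium.

(Std-B, Std-A): VendorX can switch to Std-C (45 → 84). Not NE.
(Std-B, Std-B): VendorX can switch to Std-C (30 → 38). Not NE.
(Std-B, Std-C): VendorX can switch to Std-C (11 → 95). Not NE.
(Std-B, Std-D): VendorX can switch to Std-C (47 → 64). Not NE.
(Std-C, Std-A): VendorY can switch to Std-B (70 → 98). Not NE.
(Std-C, Std-B): VendorX can switch to Std-D (38 → 44). Not NE.
(Std-C, Std-C): VendorY can switch to Std-A (57 → 70). Not NE.
(Std-C, Std-D): VendorY can switch to Std-A (51 → 70). Not NE.
(Std-D, Std-A): VendorX can switch to Std-C (68 → 84). Not NE.
(Std-D, Std-B): VendorY can switch to Std-A (15 → 17). Not NE.
(Std-D, Std-C): VendorX can switch to Std-C (92 → 95). Not NE.
(Std-D, Std-D): VendorX can switch to Std-C (48 → 64). Not NE.
(The remaining 4 profiles each have a profitable deviation by the same check.)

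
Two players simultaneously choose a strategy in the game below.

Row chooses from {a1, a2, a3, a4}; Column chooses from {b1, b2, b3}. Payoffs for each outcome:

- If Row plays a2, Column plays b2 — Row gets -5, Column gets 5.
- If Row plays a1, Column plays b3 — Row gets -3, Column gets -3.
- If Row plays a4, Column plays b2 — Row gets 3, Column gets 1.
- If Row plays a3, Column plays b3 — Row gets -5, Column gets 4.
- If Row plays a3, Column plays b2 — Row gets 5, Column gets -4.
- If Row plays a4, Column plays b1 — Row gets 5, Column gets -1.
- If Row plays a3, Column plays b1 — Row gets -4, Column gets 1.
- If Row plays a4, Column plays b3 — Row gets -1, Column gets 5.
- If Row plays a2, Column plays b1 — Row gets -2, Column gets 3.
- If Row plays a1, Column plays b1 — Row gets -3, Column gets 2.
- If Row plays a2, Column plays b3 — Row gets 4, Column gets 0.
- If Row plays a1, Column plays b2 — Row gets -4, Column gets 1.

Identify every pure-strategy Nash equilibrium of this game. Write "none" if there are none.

none

Row against b1: payoffs -3, -2, -4, 5 → best response a4.
Row against b2: payoffs -4, -5, 5, 3 → best response a3.
Row against b3: payoffs -3, 4, -5, -1 → best response a2.
Column against a1: payoffs 2, 1, -3 → best response b1.
Column against a2: payoffs 3, 5, 0 → best response b2.
Column against a3: payoffs 1, -4, 4 → best response b3.
Column against a4: payoffs -1, 1, 5 → best response b3.
No profile is a mutual best response for all players.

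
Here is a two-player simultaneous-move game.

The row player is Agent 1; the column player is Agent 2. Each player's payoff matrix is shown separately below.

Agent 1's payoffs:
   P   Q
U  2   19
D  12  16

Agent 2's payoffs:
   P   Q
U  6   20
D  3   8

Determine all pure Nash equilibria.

Check each profile: it is a Nash equilibrium iff no player can strictly gain by switching unilaterally.
(U, P): Agent 1 can switch to D (2 → 12). Not NE.
(U, Q): Agent 1 gets 19, best alternative 16; Agent 2 gets 20, best alternative 6. No profitable deviation — NE.
(D, P): Agent 2 can switch to Q (3 → 8). Not NE.
(D, Q): Agent 1 can switch to U (16 → 19). Not NE.

The unique pure-strategy Nash equilibrium is (U, Q).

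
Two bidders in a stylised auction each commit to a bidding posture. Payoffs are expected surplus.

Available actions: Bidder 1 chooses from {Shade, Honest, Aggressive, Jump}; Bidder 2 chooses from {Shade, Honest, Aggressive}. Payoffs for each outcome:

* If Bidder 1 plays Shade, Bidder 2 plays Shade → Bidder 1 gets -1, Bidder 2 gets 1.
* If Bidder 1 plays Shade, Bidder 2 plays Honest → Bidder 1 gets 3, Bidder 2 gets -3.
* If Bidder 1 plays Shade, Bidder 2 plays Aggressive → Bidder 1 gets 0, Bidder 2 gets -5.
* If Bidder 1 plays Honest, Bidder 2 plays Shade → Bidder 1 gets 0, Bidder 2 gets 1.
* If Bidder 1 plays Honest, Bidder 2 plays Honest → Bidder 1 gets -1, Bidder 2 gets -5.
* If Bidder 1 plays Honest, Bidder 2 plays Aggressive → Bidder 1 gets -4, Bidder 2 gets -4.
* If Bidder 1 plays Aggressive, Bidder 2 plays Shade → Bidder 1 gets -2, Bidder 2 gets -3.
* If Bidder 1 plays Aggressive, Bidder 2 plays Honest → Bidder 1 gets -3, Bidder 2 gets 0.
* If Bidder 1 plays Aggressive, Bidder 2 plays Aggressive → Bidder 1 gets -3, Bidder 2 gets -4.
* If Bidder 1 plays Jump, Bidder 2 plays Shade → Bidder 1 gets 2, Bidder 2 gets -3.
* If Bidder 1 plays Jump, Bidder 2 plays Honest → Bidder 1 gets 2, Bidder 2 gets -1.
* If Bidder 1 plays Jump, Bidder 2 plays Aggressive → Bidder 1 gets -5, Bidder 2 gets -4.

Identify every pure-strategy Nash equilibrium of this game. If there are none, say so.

There is no pure-strategy Nash equilibrium.

(Shade, Shade): Bidder 1 can switch to Honest (-1 → 0). Not NE.
(Shade, Honest): Bidder 2 can switch to Shade (-3 → 1). Not NE.
(Shade, Aggressive): Bidder 2 can switch to Shade (-5 → 1). Not NE.
(Honest, Shade): Bidder 1 can switch to Jump (0 → 2). Not NE.
(Honest, Honest): Bidder 1 can switch to Shade (-1 → 3). Not NE.
(Honest, Aggressive): Bidder 1 can switch to Shade (-4 → 0). Not NE.
(The remaining 6 profiles each have a profitable deviation by the same check.)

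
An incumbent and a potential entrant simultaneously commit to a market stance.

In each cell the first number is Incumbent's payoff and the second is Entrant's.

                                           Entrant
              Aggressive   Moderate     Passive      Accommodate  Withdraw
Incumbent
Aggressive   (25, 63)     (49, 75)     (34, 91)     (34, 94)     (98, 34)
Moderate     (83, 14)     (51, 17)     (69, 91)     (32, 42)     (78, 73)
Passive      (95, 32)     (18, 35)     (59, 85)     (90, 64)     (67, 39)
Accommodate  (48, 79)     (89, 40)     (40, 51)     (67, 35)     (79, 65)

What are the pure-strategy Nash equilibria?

(Aggressive, Aggressive): Incumbent can switch to Moderate (25 → 83). Not NE.
(Aggressive, Moderate): Incumbent can switch to Moderate (49 → 51). Not NE.
(Aggressive, Passive): Incumbent can switch to Moderate (34 → 69). Not NE.
(Aggressive, Accommodate): Incumbent can switch to Passive (34 → 90). Not NE.
(Aggressive, Withdraw): Entrant can switch to Aggressive (34 → 63). Not NE.
(Moderate, Aggressive): Incumbent can switch to Passive (83 → 95). Not NE.
(Moderate, Moderate): Incumbent can switch to Accommodate (51 → 89). Not NE.
(Moderate, Passive): Incumbent gets 69, best alternative 59; Entrant gets 91, best alternative 73. No profitable deviation — NE.
(Moderate, Accommodate): Incumbent can switch to Aggressive (32 → 34). Not NE.
(Moderate, Withdraw): Incumbent can switch to Aggressive (78 → 98). Not NE.
(Passive, Aggressive): Entrant can switch to Moderate (32 → 35). Not NE.
(The remaining 9 profiles each have a profitable deviation by the same check.)

The unique pure-strategy Nash equilibrium is (Moderate, Passive).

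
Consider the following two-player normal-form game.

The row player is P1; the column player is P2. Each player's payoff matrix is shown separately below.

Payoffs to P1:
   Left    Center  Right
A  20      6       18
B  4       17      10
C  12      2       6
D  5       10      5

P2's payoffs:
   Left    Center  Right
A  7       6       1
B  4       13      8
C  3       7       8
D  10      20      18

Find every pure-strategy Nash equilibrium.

(A, Left): P1 gets 20, best alternative 12; P2 gets 7, best alternative 6. No profitable deviation — NE.
(A, Center): P1 can switch to B (6 → 17). Not NE.
(A, Right): P2 can switch to Left (1 → 7). Not NE.
(B, Left): P1 can switch to A (4 → 20). Not NE.
(B, Center): P1 gets 17, best alternative 10; P2 gets 13, best alternative 8. No profitable deviation — NE.
(B, Right): P1 can switch to A (10 → 18). Not NE.
(C, Left): P1 can switch to A (12 → 20). Not NE.
(C, Center): P1 can switch to A (2 → 6). Not NE.
(C, Right): P1 can switch to A (6 → 18). Not NE.
(D, Left): P1 can switch to A (5 → 20). Not NE.
(D, Center): P1 can switch to B (10 → 17). Not NE.
(D, Right): P1 can switch to A (5 → 18). Not NE.

(A, Left); (B, Center)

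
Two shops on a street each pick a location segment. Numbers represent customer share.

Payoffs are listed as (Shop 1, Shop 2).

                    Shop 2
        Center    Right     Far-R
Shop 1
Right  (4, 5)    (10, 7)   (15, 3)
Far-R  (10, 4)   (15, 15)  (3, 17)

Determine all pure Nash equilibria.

This game has no pure Nash equilibrium.

For each strategy profile, look for a profitable unilateral deviation.
(Right, Center): Shop 1 can switch to Far-R (4 → 10). Not NE.
(Right, Right): Shop 1 can switch to Far-R (10 → 15). Not NE.
(Right, Far-R): Shop 2 can switch to Center (3 → 5). Not NE.
(Far-R, Center): Shop 2 can switch to Right (4 → 15). Not NE.
(Far-R, Right): Shop 2 can switch to Far-R (15 → 17). Not NE.
(Far-R, Far-R): Shop 1 can switch to Right (3 → 15). Not NE.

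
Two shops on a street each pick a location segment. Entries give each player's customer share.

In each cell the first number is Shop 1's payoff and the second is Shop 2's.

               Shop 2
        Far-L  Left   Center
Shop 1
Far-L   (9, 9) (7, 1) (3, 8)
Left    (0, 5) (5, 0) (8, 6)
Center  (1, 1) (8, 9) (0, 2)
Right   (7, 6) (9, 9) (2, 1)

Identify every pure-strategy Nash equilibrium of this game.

Pure-strategy Nash equilibria: (Far-L, Far-L), (Left, Center), (Right, Left)

Shop 1 against Far-L: payoffs 9, 0, 1, 7 → best response Far-L.
Shop 1 against Left: payoffs 7, 5, 8, 9 → best response Right.
Shop 1 against Center: payoffs 3, 8, 0, 2 → best response Left.
Shop 2 against Far-L: payoffs 9, 1, 8 → best response Far-L.
Shop 2 against Left: payoffs 5, 0, 6 → best response Center.
Shop 2 against Center: payoffs 1, 9, 2 → best response Left.
Shop 2 against Right: payoffs 6, 9, 1 → best response Left.
Mutual best responses: (Far-L, Far-L); (Left, Center); (Right, Left).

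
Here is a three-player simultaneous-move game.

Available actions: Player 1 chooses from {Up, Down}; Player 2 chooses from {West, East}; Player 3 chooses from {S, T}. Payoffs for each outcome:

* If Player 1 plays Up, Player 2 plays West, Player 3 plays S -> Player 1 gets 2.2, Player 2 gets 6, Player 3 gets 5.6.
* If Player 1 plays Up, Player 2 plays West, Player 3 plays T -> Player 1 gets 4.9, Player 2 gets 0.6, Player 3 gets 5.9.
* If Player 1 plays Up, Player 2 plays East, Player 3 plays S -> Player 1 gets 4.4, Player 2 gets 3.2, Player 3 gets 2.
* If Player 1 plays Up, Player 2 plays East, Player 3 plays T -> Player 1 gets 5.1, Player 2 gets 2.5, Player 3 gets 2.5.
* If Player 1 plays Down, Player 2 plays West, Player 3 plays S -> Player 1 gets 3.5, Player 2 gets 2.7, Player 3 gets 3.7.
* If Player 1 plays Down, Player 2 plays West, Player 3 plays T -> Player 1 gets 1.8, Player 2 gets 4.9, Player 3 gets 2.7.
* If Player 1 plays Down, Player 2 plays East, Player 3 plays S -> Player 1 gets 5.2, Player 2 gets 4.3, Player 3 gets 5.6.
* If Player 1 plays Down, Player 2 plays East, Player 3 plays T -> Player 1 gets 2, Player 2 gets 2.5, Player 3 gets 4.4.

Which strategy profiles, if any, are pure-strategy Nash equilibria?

Player 1 against (West, S): payoffs 2.2, 3.5 → best response Down.
Player 1 against (West, T): payoffs 4.9, 1.8 → best response Up.
Player 1 against (East, S): payoffs 4.4, 5.2 → best response Down.
Player 1 against (East, T): payoffs 5.1, 2 → best response Up.
Player 2 against (Up, S): payoffs 6, 3.2 → best response West.
Player 2 against (Up, T): payoffs 0.6, 2.5 → best response East.
Player 2 against (Down, S): payoffs 2.7, 4.3 → best response East.
Player 2 against (Down, T): payoffs 4.9, 2.5 → best response West.
Player 3 against (Up, West): payoffs 5.6, 5.9 → best response T.
Player 3 against (Up, East): payoffs 2, 2.5 → best response T.
Player 3 against (Down, West): payoffs 3.7, 2.7 → best response S.
Player 3 against (Down, East): payoffs 5.6, 4.4 → best response S.
Mutual best responses: (Up, East, T); (Down, East, S).

Pure-strategy Nash equilibria: (Up, East, T) and (Down, East, S)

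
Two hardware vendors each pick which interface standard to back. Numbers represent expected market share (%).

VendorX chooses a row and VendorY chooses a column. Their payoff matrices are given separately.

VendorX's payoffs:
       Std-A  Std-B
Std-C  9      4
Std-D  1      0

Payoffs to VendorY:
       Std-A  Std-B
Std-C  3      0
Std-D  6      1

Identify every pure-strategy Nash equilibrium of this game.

VendorX against Std-A: payoffs 9, 1 → best response Std-C.
VendorX against Std-B: payoffs 4, 0 → best response Std-C.
VendorY against Std-C: payoffs 3, 0 → best response Std-A.
VendorY against Std-D: payoffs 6, 1 → best response Std-A.
Mutual best responses: (Std-C, Std-A).

(Std-C, Std-A)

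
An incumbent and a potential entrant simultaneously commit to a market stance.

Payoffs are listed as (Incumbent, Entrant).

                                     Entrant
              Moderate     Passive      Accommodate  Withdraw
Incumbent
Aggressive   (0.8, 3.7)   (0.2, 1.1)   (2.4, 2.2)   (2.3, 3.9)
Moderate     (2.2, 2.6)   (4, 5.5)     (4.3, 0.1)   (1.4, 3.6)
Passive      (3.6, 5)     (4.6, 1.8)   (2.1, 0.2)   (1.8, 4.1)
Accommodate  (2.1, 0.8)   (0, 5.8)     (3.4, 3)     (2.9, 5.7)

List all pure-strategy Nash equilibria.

(Passive, Moderate)

(Aggressive, Moderate): Incumbent can switch to Moderate (0.8 → 2.2). Not NE.
(Aggressive, Passive): Incumbent can switch to Moderate (0.2 → 4). Not NE.
(Aggressive, Accommodate): Incumbent can switch to Moderate (2.4 → 4.3). Not NE.
(Aggressive, Withdraw): Incumbent can switch to Accommodate (2.3 → 2.9). Not NE.
(Moderate, Moderate): Incumbent can switch to Passive (2.2 → 3.6). Not NE.
(Moderate, Passive): Incumbent can switch to Passive (4 → 4.6). Not NE.
(Moderate, Accommodate): Entrant can switch to Moderate (0.1 → 2.6). Not NE.
(Moderate, Withdraw): Incumbent can switch to Aggressive (1.4 → 2.3). Not NE.
(Passive, Moderate): Incumbent gets 3.6, best alternative 2.2; Entrant gets 5, best alternative 4.1. No profitable deviation — NE.
(Passive, Passive): Entrant can switch to Moderate (1.8 → 5). Not NE.
(Passive, Accommodate): Incumbent can switch to Aggressive (2.1 → 2.4). Not NE.
(The remaining 5 profiles each have a profitable deviation by the same check.)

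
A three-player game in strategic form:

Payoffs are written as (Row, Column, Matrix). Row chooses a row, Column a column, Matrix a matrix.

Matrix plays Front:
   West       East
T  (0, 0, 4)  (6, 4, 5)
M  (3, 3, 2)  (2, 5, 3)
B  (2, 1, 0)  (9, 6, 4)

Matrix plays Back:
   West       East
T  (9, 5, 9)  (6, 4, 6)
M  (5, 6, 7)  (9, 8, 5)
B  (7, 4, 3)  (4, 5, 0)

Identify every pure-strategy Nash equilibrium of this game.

The pure Nash equilibria are (T, West, Back) and (M, East, Back) and (B, East, Front).

(T, West, Front): Row can switch to M (0 → 3). Not NE.
(T, West, Back): Row gets 9, best alternative 7; Column gets 5, best alternative 4; Matrix gets 9, best alternative 4. No profitable deviation — NE.
(T, East, Front): Row can switch to B (6 → 9). Not NE.
(T, East, Back): Row can switch to M (6 → 9). Not NE.
(M, West, Front): Column can switch to East (3 → 5). Not NE.
(M, West, Back): Row can switch to T (5 → 9). Not NE.
(M, East, Front): Row can switch to T (2 → 6). Not NE.
(M, East, Back): Row gets 9, best alternative 6; Column gets 8, best alternative 6; Matrix gets 5, best alternative 3. No profitable deviation — NE.
(B, West, Front): Row can switch to M (2 → 3). Not NE.
(B, West, Back): Row can switch to T (7 → 9). Not NE.
(B, East, Front): Row gets 9, best alternative 6; Column gets 6, best alternative 1; Matrix gets 4, best alternative 0. No profitable deviation — NE.
(B, East, Back): Row can switch to T (4 → 6). Not NE.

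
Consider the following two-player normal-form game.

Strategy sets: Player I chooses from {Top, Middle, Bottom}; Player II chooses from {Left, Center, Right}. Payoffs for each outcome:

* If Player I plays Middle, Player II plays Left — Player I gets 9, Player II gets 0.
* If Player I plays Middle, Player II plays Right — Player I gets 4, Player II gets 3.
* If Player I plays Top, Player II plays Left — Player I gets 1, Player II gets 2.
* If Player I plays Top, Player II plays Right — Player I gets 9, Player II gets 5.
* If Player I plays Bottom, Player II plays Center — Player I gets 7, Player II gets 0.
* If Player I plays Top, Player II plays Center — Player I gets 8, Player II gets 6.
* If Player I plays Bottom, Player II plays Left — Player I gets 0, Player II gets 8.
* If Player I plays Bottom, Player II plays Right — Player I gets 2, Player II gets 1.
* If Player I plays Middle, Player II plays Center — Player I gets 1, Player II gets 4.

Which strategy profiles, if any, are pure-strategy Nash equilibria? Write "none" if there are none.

Player I against Left: payoffs 1, 9, 0 → best response Middle.
Player I against Center: payoffs 8, 1, 7 → best response Top.
Player I against Right: payoffs 9, 4, 2 → best response Top.
Player II against Top: payoffs 2, 6, 5 → best response Center.
Player II against Middle: payoffs 0, 4, 3 → best response Center.
Player II against Bottom: payoffs 8, 0, 1 → best response Left.
Mutual best responses: (Top, Center).

Pure NE: (Top, Center)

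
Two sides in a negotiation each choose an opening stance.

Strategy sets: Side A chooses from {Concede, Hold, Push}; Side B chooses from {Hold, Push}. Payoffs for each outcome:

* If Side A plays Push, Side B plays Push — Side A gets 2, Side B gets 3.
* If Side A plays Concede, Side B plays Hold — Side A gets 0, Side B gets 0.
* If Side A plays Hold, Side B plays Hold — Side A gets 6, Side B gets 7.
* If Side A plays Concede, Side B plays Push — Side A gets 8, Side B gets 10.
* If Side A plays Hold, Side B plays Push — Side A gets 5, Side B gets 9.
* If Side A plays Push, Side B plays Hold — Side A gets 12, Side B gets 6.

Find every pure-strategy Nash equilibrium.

The pure Nash equilibria are (Concede, Push), (Push, Hold).

For each strategy profile, look for a profitable unilateral deviation.
(Concede, Hold): Side A can switch to Hold (0 → 6). Not NE.
(Concede, Push): Side A gets 8, best alternative 5; Side B gets 10, best alternative 0. No profitable deviation — NE.
(Hold, Hold): Side A can switch to Push (6 → 12). Not NE.
(Hold, Push): Side A can switch to Concede (5 → 8). Not NE.
(Push, Hold): Side A gets 12, best alternative 6; Side B gets 6, best alternative 3. No profitable deviation — NE.
(Push, Push): Side A can switch to Concede (2 → 8). Not NE.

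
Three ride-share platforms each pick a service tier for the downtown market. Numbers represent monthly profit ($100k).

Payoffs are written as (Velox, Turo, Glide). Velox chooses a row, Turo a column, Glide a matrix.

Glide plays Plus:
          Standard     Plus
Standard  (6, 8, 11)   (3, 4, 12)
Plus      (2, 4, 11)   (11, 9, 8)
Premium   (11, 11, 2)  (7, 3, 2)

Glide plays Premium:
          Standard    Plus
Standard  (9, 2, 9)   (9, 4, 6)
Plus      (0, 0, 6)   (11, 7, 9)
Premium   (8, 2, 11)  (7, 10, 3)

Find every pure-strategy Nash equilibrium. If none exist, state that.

(Plus, Plus, Premium)

(Standard, Standard, Plus): Velox can switch to Premium (6 → 11). Not NE.
(Standard, Standard, Premium): Turo can switch to Plus (2 → 4). Not NE.
(Standard, Plus, Plus): Velox can switch to Plus (3 → 11). Not NE.
(Standard, Plus, Premium): Velox can switch to Plus (9 → 11). Not NE.
(Plus, Standard, Plus): Velox can switch to Standard (2 → 6). Not NE.
(Plus, Standard, Premium): Velox can switch to Standard (0 → 9). Not NE.
(Plus, Plus, Plus): Glide can switch to Premium (8 → 9). Not NE.
(Plus, Plus, Premium): Velox gets 11, best alternative 9; Turo gets 7, best alternative 0; Glide gets 9, best alternative 8. No profitable deviation — NE.
(Premium, Standard, Plus): Glide can switch to Premium (2 → 11). Not NE.
(Premium, Standard, Premium): Velox can switch to Standard (8 → 9). Not NE.
(Premium, Plus, Plus): Velox can switch to Plus (7 → 11). Not NE.
(The remaining 1 profile has a profitable deviation by the same check.)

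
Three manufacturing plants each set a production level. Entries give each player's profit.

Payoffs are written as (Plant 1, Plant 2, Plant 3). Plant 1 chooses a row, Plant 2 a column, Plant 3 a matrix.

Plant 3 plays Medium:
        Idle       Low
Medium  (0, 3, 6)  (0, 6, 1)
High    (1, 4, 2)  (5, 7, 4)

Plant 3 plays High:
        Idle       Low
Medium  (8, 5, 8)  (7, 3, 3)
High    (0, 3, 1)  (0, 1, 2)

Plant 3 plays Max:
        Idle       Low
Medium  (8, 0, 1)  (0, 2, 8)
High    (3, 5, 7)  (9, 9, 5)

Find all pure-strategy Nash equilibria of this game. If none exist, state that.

(Medium, Idle, Medium): Plant 1 can switch to High (0 → 1). Not NE.
(Medium, Idle, High): Plant 1 gets 8, best alternative 0; Plant 2 gets 5, best alternative 3; Plant 3 gets 8, best alternative 6. No profitable deviation — NE.
(Medium, Idle, Max): Plant 2 can switch to Low (0 → 2). Not NE.
(Medium, Low, Medium): Plant 1 can switch to High (0 → 5). Not NE.
(Medium, Low, High): Plant 2 can switch to Idle (3 → 5). Not NE.
(Medium, Low, Max): Plant 1 can switch to High (0 → 9). Not NE.
(High, Idle, Medium): Plant 2 can switch to Low (4 → 7). Not NE.
(High, Low, Max): Plant 1 gets 9, best alternative 0; Plant 2 gets 9, best alternative 5; Plant 3 gets 5, best alternative 4. No profitable deviation — NE.
(The remaining 4 profiles each have a profitable deviation by the same check.)

The pure Nash equilibria are (Medium, Idle, High), (High, Low, Max).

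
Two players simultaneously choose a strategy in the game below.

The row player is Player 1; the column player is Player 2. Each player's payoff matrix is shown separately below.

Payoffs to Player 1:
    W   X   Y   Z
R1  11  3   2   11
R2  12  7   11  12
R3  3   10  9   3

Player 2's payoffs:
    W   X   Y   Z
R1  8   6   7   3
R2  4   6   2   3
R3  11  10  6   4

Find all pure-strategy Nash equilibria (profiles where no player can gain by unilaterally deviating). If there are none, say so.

Mark each player's best response to every combination of opponents' strategies; a profile where every player is best-responding is a pure Nash equilibrium.
Player 1 against W: payoffs 11, 12, 3 → best response R2.
Player 1 against X: payoffs 3, 7, 10 → best response R3.
Player 1 against Y: payoffs 2, 11, 9 → best response R2.
Player 1 against Z: payoffs 11, 12, 3 → best response R2.
Player 2 against R1: payoffs 8, 6, 7, 3 → best response W.
Player 2 against R2: payoffs 4, 6, 2, 3 → best response X.
Player 2 against R3: payoffs 11, 10, 6, 4 → best response W.
No profile is a mutual best response for all players.

No pure-strategy Nash equilibrium.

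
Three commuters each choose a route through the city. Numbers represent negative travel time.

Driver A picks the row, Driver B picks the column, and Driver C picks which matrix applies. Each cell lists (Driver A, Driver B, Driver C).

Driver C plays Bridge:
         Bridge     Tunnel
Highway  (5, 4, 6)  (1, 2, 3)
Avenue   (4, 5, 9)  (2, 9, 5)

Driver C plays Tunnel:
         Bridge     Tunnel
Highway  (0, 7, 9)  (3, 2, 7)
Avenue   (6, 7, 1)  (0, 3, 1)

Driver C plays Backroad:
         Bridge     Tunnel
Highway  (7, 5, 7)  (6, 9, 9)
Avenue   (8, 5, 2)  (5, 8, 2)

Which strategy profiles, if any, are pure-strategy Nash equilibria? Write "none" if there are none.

Driver A against (Bridge, Bridge): payoffs 5, 4 → best response Highway.
Driver A against (Bridge, Tunnel): payoffs 0, 6 → best response Avenue.
Driver A against (Bridge, Backroad): payoffs 7, 8 → best response Avenue.
Driver A against (Tunnel, Bridge): payoffs 1, 2 → best response Avenue.
Driver A against (Tunnel, Tunnel): payoffs 3, 0 → best response Highway.
Driver A against (Tunnel, Backroad): payoffs 6, 5 → best response Highway.
Driver B against (Highway, Bridge): payoffs 4, 2 → best response Bridge.
Driver B against (Highway, Tunnel): payoffs 7, 2 → best response Bridge.
Driver B against (Highway, Backroad): payoffs 5, 9 → best response Tunnel.
Driver B against (Avenue, Bridge): payoffs 5, 9 → best response Tunnel.
Driver B against (Avenue, Tunnel): payoffs 7, 3 → best response Bridge.
Driver B against (Avenue, Backroad): payoffs 5, 8 → best response Tunnel.
Driver C against (Highway, Bridge): payoffs 6, 9, 7 → best response Tunnel.
Driver C against (Highway, Tunnel): payoffs 3, 7, 9 → best response Backroad.
Driver C against (Avenue, Bridge): payoffs 9, 1, 2 → best response Bridge.
Driver C against (Avenue, Tunnel): payoffs 5, 1, 2 → best response Bridge.
Mutual best responses: (Highway, Tunnel, Backroad); (Avenue, Tunnel, Bridge).

The pure Nash equilibria are (Highway, Tunnel, Backroad), (Avenue, Tunnel, Bridge).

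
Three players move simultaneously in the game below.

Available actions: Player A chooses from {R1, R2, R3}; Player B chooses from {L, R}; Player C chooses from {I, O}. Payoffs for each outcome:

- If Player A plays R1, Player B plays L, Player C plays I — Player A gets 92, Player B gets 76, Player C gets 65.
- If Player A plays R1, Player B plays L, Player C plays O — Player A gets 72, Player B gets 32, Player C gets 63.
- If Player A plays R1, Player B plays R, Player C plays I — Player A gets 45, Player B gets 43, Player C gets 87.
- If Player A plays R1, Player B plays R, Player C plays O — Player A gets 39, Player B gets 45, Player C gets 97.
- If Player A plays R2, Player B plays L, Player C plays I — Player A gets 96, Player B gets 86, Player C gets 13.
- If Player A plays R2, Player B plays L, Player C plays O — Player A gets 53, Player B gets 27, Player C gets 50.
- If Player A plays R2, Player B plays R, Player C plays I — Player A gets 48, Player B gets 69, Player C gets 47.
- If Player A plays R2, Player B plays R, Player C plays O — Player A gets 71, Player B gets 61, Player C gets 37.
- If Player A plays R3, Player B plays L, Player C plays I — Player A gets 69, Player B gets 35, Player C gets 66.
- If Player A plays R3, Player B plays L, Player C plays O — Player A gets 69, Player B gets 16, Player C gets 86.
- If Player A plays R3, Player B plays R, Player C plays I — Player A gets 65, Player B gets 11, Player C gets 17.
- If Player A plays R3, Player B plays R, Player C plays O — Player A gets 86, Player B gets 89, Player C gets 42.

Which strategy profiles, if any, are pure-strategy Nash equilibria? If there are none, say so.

The unique pure-strategy Nash equilibrium is (R3, R, O).

(R1, L, I): Player A can switch to R2 (92 → 96). Not NE.
(R1, L, O): Player B can switch to R (32 → 45). Not NE.
(R1, R, I): Player A can switch to R2 (45 → 48). Not NE.
(R1, R, O): Player A can switch to R2 (39 → 71). Not NE.
(R2, L, I): Player C can switch to O (13 → 50). Not NE.
(R2, L, O): Player A can switch to R1 (53 → 72). Not NE.
(R2, R, I): Player A can switch to R3 (48 → 65). Not NE.
(R2, R, O): Player A can switch to R3 (71 → 86). Not NE.
(R3, L, I): Player A can switch to R1 (69 → 92). Not NE.
(R3, L, O): Player A can switch to R1 (69 → 72). Not NE.
(R3, R, O): Player A gets 86, best alternative 71; Player B gets 89, best alternative 16; Player C gets 42, best alternative 17. No profitable deviation — NE.
(The remaining 1 profile has a profitable deviation by the same check.)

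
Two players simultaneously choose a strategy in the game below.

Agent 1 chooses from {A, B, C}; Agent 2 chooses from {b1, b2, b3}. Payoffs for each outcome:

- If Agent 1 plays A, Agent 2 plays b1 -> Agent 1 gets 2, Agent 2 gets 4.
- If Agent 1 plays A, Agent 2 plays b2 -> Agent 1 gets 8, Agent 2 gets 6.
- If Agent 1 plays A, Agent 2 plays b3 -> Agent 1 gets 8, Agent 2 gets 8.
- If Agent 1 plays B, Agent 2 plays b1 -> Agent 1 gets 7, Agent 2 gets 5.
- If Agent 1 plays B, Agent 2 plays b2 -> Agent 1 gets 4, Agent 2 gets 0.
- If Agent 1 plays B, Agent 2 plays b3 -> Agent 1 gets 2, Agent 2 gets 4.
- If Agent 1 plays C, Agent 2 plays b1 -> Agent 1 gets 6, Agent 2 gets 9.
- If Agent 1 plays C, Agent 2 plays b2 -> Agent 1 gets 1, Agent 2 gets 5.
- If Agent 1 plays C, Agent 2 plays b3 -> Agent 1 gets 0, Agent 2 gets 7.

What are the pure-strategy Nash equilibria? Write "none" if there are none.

Agent 1 against b1: payoffs 2, 7, 6 → best response B.
Agent 1 against b2: payoffs 8, 4, 1 → best response A.
Agent 1 against b3: payoffs 8, 2, 0 → best response A.
Agent 2 against A: payoffs 4, 6, 8 → best response b3.
Agent 2 against B: payoffs 5, 0, 4 → best response b1.
Agent 2 against C: payoffs 9, 5, 7 → best response b1.
Mutual best responses: (A, b3); (B, b1).

Pure-strategy Nash equilibria: (A, b3); (B, b1)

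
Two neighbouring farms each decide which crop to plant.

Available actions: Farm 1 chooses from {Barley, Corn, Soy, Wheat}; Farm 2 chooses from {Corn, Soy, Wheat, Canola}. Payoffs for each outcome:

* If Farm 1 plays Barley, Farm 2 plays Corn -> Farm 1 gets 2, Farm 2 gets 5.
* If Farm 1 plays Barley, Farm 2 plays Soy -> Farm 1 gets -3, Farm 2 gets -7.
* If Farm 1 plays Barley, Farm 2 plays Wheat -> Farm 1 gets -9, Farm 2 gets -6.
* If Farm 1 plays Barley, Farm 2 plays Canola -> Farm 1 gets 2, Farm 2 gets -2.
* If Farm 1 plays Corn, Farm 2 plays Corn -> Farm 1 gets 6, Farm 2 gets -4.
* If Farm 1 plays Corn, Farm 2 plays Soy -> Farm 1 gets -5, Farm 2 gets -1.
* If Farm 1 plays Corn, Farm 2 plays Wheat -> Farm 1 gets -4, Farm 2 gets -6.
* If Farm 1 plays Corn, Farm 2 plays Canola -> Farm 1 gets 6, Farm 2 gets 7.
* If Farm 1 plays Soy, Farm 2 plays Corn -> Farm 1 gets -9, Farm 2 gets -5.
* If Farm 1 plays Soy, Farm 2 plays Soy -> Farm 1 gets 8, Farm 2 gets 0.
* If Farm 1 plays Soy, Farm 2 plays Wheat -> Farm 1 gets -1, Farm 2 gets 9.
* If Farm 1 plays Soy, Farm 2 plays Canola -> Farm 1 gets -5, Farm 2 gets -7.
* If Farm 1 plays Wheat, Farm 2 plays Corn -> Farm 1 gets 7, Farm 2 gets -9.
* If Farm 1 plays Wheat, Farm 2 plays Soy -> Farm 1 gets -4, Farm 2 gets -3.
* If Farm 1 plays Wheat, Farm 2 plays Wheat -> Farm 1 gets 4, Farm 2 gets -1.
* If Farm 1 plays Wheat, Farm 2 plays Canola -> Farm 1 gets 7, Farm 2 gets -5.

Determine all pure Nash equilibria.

(Wheat, Wheat)

For each player, find the best response to each opponent profile; mutual best responses are the pure NE.
Farm 1 against Corn: payoffs 2, 6, -9, 7 → best response Wheat.
Farm 1 against Soy: payoffs -3, -5, 8, -4 → best response Soy.
Farm 1 against Wheat: payoffs -9, -4, -1, 4 → best response Wheat.
Farm 1 against Canola: payoffs 2, 6, -5, 7 → best response Wheat.
Farm 2 against Barley: payoffs 5, -7, -6, -2 → best response Corn.
Farm 2 against Corn: payoffs -4, -1, -6, 7 → best response Canola.
Farm 2 against Soy: payoffs -5, 0, 9, -7 → best response Wheat.
Farm 2 against Wheat: payoffs -9, -3, -1, -5 → best response Wheat.
Mutual best responses: (Wheat, Wheat).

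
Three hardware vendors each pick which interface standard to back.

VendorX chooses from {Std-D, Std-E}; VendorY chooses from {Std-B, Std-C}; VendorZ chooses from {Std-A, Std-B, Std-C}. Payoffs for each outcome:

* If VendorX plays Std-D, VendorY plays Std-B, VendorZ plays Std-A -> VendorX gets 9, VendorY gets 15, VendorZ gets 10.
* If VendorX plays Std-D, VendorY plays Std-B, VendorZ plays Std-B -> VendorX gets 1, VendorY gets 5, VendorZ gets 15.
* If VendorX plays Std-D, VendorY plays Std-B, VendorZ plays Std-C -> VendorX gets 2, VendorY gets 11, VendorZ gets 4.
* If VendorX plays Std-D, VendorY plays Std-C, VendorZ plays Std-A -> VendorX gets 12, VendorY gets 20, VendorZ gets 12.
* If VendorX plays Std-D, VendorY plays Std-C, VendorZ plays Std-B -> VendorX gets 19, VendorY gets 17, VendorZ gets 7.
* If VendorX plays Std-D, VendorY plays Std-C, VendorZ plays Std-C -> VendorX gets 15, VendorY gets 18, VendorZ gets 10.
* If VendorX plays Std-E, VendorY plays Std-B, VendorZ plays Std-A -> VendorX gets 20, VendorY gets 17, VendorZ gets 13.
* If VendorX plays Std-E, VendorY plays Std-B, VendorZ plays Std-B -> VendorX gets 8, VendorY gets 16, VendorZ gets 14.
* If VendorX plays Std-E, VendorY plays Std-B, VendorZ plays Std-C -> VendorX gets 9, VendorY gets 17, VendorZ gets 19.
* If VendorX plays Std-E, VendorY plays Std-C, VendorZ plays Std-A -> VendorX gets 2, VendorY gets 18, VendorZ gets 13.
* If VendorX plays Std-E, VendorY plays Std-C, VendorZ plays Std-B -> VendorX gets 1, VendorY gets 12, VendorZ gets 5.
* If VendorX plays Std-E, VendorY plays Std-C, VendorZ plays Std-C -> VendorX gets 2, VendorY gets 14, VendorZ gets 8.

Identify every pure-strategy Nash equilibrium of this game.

(Std-D, Std-C, Std-A), (Std-E, Std-B, Std-C)

VendorX against (Std-B, Std-A): payoffs 9, 20 → best response Std-E.
VendorX against (Std-B, Std-B): payoffs 1, 8 → best response Std-E.
VendorX against (Std-B, Std-C): payoffs 2, 9 → best response Std-E.
VendorX against (Std-C, Std-A): payoffs 12, 2 → best response Std-D.
VendorX against (Std-C, Std-B): payoffs 19, 1 → best response Std-D.
VendorX against (Std-C, Std-C): payoffs 15, 2 → best response Std-D.
VendorY against (Std-D, Std-A): payoffs 15, 20 → best response Std-C.
VendorY against (Std-D, Std-B): payoffs 5, 17 → best response Std-C.
VendorY against (Std-D, Std-C): payoffs 11, 18 → best response Std-C.
VendorY against (Std-E, Std-A): payoffs 17, 18 → best response Std-C.
VendorY against (Std-E, Std-B): payoffs 16, 12 → best response Std-B.
VendorY against (Std-E, Std-C): payoffs 17, 14 → best response Std-B.
VendorZ against (Std-D, Std-B): payoffs 10, 15, 4 → best response Std-B.
VendorZ against (Std-D, Std-C): payoffs 12, 7, 10 → best response Std-A.
VendorZ against (Std-E, Std-B): payoffs 13, 14, 19 → best response Std-C.
VendorZ against (Std-E, Std-C): payoffs 13, 5, 8 → best response Std-A.
Mutual best responses: (Std-D, Std-C, Std-A); (Std-E, Std-B, Std-C).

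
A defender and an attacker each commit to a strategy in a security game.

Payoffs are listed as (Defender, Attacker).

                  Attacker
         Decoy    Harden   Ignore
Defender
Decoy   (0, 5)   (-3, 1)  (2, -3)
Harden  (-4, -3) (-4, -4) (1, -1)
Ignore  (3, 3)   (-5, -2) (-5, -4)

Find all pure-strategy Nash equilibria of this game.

For each player, find the best response to each opponent profile; mutual best responses are the pure NE.
Defender against Decoy: payoffs 0, -4, 3 → best response Ignore.
Defender against Harden: payoffs -3, -4, -5 → best response Decoy.
Defender against Ignore: payoffs 2, 1, -5 → best response Decoy.
Attacker against Decoy: payoffs 5, 1, -3 → best response Decoy.
Attacker against Harden: payoffs -3, -4, -1 → best response Ignore.
Attacker against Ignore: payoffs 3, -2, -4 → best response Decoy.
Mutual best responses: (Ignore, Decoy).

Pure NE: (Ignore, Decoy)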